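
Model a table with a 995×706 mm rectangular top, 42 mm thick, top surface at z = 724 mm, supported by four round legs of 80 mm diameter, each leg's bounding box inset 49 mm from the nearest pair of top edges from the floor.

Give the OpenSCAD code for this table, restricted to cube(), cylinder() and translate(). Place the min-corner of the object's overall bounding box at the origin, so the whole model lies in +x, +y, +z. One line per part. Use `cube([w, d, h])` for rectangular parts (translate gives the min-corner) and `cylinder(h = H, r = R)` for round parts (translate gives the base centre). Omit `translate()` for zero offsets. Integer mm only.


translate([0, 0, 682]) cube([995, 706, 42]);
translate([89, 89, 0]) cylinder(h = 682, r = 40);
translate([906, 89, 0]) cylinder(h = 682, r = 40);
translate([89, 617, 0]) cylinder(h = 682, r = 40);
translate([906, 617, 0]) cylinder(h = 682, r = 40);


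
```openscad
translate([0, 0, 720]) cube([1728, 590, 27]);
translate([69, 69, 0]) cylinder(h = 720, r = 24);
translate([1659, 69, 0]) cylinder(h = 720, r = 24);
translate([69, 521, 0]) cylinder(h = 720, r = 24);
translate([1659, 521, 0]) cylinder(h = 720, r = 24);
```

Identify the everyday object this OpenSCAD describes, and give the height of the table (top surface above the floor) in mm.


A table. The table height is 747 mm.

A 1728×590×27 slab sits at z = 720 on four Ø48 mm round legs — a table. The top surface is at 720 + 27 = 747 mm.


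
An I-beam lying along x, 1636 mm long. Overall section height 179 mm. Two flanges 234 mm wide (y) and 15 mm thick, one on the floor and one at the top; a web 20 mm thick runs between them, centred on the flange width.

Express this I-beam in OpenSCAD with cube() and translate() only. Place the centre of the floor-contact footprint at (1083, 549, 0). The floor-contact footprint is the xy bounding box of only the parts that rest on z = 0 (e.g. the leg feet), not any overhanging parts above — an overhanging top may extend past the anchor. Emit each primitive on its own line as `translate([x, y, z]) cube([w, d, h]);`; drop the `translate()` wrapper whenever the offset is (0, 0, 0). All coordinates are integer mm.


translate([265, 432, 0]) cube([1636, 234, 15]);
translate([265, 539, 15]) cube([1636, 20, 149]);
translate([265, 432, 164]) cube([1636, 234, 15]);


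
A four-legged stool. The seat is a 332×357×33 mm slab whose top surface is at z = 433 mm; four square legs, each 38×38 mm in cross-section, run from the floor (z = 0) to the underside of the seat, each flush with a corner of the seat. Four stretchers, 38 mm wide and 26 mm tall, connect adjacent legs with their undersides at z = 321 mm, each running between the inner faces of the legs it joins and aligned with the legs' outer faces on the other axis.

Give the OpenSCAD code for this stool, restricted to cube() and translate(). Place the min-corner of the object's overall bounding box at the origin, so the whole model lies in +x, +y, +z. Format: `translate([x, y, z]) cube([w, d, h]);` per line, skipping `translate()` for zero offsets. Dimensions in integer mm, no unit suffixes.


translate([0, 0, 400]) cube([332, 357, 33]);
cube([38, 38, 400]);
translate([294, 0, 0]) cube([38, 38, 400]);
translate([0, 319, 0]) cube([38, 38, 400]);
translate([294, 319, 0]) cube([38, 38, 400]);
translate([38, 0, 321]) cube([256, 38, 26]);
translate([38, 319, 321]) cube([256, 38, 26]);
translate([0, 38, 321]) cube([38, 281, 26]);
translate([294, 38, 321]) cube([38, 281, 26]);


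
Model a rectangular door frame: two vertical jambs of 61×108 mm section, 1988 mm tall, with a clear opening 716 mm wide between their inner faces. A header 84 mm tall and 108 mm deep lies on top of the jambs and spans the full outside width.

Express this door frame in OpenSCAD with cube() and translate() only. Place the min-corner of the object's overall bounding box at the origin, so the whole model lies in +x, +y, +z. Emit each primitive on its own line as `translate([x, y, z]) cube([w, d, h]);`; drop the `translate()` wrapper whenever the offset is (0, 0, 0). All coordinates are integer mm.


cube([61, 108, 1988]);
translate([777, 0, 0]) cube([61, 108, 1988]);
translate([0, 0, 1988]) cube([838, 108, 84]);


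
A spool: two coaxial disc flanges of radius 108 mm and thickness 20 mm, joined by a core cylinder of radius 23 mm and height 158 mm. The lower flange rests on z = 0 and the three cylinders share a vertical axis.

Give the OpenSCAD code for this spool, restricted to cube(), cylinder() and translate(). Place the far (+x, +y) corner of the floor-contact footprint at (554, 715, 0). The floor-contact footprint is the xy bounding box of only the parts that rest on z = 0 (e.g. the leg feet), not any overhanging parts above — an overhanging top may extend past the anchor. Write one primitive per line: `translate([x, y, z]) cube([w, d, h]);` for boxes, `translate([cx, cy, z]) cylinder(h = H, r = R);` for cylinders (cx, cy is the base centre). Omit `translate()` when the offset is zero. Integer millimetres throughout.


translate([446, 607, 0]) cylinder(h = 20, r = 108);
translate([446, 607, 20]) cylinder(h = 158, r = 23);
translate([446, 607, 178]) cylinder(h = 20, r = 108);


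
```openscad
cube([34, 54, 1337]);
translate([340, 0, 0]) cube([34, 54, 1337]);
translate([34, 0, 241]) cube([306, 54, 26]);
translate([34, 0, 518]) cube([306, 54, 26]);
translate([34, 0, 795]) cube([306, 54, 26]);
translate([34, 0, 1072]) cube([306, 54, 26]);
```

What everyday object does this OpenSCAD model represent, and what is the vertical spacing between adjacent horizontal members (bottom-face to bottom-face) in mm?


A ladder. The rung spacing is 277 mm.

Two tall 34×54 posts with 4 short bars between them — a ladder. Adjacent rungs sit at z = 241 and z = 518, so the spacing is 518 − 241 = 277 mm.


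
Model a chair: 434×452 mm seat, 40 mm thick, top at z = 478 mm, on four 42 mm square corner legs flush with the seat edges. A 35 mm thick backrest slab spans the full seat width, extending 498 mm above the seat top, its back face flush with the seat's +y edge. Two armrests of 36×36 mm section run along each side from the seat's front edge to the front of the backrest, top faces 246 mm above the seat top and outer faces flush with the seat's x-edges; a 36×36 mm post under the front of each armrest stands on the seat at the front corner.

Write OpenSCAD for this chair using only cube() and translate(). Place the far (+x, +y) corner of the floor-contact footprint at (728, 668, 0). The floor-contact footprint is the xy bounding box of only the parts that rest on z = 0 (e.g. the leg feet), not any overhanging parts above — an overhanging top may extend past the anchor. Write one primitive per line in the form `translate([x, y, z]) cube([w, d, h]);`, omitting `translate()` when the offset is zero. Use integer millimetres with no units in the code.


translate([294, 216, 438]) cube([434, 452, 40]);
translate([294, 216, 0]) cube([42, 42, 438]);
translate([686, 216, 0]) cube([42, 42, 438]);
translate([294, 626, 0]) cube([42, 42, 438]);
translate([686, 626, 0]) cube([42, 42, 438]);
translate([294, 633, 478]) cube([434, 35, 498]);
translate([294, 216, 688]) cube([36, 417, 36]);
translate([692, 216, 688]) cube([36, 417, 36]);
translate([294, 216, 478]) cube([36, 36, 210]);
translate([692, 216, 478]) cube([36, 36, 210]);


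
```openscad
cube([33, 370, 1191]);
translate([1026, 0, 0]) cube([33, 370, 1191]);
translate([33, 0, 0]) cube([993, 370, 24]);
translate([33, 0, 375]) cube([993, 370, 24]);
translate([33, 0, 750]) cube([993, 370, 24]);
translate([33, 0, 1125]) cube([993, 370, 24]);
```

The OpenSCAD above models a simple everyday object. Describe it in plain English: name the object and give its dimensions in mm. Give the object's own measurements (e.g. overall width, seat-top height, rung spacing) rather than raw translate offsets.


An open bookshelf. Two side panels, each 33 mm thick, 370 mm deep and 1191 mm tall, stand 1059 mm apart (outside-to-outside). Between them sit 4 shelves, each 24 mm thick and 370 mm deep, spanning the full gap between the sides. The bottom shelf rests on the floor (its underside at z = 0) and the clear gap between one shelf's top and the next shelf's underside is 351 mm.


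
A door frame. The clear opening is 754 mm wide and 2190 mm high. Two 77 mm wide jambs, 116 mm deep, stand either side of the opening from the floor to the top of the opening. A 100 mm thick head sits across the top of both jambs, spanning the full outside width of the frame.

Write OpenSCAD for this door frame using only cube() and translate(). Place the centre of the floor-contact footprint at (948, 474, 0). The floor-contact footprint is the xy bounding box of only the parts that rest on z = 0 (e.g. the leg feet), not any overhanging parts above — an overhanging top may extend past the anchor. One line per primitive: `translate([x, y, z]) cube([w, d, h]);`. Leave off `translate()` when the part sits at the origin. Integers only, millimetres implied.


translate([494, 416, 0]) cube([77, 116, 2190]);
translate([1325, 416, 0]) cube([77, 116, 2190]);
translate([494, 416, 2190]) cube([908, 116, 100]);


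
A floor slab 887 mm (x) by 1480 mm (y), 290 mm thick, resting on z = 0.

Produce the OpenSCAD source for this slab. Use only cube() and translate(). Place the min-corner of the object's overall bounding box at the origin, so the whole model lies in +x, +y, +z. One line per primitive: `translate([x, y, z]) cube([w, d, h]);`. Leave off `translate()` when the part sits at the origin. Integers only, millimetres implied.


cube([887, 1480, 290]);


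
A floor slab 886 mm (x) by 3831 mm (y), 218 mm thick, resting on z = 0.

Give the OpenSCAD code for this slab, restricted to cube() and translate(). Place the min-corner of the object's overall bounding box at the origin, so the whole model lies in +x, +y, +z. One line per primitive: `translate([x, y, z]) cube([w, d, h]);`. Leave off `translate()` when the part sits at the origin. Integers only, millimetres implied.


cube([886, 3831, 218]);


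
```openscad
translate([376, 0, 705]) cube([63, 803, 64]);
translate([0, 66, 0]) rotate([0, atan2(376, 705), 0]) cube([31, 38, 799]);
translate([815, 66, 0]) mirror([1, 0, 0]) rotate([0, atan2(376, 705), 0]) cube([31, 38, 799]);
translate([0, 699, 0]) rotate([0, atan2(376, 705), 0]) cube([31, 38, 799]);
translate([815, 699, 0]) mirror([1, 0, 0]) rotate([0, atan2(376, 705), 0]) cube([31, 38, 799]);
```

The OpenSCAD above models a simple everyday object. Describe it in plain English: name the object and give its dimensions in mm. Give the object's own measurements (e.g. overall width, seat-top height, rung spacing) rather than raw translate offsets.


A sawhorse. A 63×803×64 mm beam (x, y, z) sits on two A-frame leg pairs. Each pair is two raked legs of 31×38 mm section (38 mm along y) splaying symmetrically in x. Each leg rises 705 mm vertically over 376 mm of horizontal reach and is 799 mm long along its own axis. Every leg's outer bottom edge rests on the floor and its outer top edge meets a bottom edge of the beam — the left legs (tilting toward +x) meet the beam's −x bottom edge, the right legs (their mirror images, tilting toward −x) meet its +x bottom edge — so the leg tops tuck under the beam, the beam's underside is 705 mm above the floor, and the feet are 815 mm apart outside-to-outside with the beam centred between them. The two leg pairs are set in 66 mm from either end of the beam.


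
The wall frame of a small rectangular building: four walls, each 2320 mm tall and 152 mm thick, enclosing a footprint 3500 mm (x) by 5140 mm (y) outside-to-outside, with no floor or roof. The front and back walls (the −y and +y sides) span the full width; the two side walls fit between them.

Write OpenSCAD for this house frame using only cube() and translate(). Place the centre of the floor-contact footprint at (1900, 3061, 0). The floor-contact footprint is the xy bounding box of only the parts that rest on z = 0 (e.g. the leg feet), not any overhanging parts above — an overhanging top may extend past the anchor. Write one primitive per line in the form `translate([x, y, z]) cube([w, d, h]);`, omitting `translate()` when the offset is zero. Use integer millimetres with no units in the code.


translate([150, 491, 0]) cube([3500, 152, 2320]);
translate([150, 5479, 0]) cube([3500, 152, 2320]);
translate([150, 643, 0]) cube([152, 4836, 2320]);
translate([3498, 643, 0]) cube([152, 4836, 2320]);


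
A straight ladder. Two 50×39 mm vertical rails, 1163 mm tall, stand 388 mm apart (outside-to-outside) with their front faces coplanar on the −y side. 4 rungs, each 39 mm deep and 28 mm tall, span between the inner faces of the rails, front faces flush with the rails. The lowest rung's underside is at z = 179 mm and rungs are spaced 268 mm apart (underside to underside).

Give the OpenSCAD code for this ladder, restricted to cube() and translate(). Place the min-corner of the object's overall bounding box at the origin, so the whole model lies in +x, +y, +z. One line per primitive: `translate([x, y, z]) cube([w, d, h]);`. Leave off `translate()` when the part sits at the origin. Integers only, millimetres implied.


cube([50, 39, 1163]);
translate([338, 0, 0]) cube([50, 39, 1163]);
translate([50, 0, 179]) cube([288, 39, 28]);
translate([50, 0, 447]) cube([288, 39, 28]);
translate([50, 0, 715]) cube([288, 39, 28]);
translate([50, 0, 983]) cube([288, 39, 28]);


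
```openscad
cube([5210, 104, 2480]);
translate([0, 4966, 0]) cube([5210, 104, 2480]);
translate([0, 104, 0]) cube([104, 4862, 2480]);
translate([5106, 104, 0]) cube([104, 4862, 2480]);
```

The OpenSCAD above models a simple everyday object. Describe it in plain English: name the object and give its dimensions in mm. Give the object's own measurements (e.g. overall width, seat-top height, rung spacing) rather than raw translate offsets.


The wall frame of a small rectangular building: four walls, each 2480 mm tall and 104 mm thick, enclosing a footprint 5210 mm (x) by 5070 mm (y) outside-to-outside, with no floor or roof. The front and back walls (the −y and +y sides) span the full width; the two side walls fit between them.


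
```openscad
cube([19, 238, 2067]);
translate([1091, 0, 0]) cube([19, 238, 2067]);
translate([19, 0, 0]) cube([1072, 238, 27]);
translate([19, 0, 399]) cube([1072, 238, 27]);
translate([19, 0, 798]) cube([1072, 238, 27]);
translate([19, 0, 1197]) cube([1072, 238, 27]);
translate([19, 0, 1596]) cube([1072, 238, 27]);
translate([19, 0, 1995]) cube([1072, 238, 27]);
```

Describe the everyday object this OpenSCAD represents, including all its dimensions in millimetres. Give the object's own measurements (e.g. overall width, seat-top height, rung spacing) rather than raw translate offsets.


An open bookshelf. Two side panels, each 19 mm thick, 238 mm deep and 2067 mm tall, stand 1110 mm apart (outside-to-outside). Between them sit 6 shelves, each 27 mm thick and 238 mm deep, spanning the full gap between the sides. The bottom shelf rests on the floor (its underside at z = 0) and the clear gap between one shelf's top and the next shelf's underside is 372 mm.


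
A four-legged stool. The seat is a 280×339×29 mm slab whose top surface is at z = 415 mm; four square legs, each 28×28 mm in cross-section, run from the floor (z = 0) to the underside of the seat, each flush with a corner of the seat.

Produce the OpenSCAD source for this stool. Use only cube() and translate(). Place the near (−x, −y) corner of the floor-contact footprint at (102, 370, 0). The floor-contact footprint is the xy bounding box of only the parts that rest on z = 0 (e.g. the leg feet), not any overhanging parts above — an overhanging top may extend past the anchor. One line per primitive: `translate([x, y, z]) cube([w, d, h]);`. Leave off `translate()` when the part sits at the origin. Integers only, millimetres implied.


translate([102, 370, 386]) cube([280, 339, 29]);
translate([102, 370, 0]) cube([28, 28, 386]);
translate([354, 370, 0]) cube([28, 28, 386]);
translate([102, 681, 0]) cube([28, 28, 386]);
translate([354, 681, 0]) cube([28, 28, 386]);


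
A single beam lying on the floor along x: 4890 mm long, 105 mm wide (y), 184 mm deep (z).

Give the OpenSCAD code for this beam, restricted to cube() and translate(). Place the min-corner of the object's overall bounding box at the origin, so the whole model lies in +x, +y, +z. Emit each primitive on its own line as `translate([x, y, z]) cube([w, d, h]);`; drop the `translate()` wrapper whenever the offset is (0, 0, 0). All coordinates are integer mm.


cube([4890, 105, 184]);


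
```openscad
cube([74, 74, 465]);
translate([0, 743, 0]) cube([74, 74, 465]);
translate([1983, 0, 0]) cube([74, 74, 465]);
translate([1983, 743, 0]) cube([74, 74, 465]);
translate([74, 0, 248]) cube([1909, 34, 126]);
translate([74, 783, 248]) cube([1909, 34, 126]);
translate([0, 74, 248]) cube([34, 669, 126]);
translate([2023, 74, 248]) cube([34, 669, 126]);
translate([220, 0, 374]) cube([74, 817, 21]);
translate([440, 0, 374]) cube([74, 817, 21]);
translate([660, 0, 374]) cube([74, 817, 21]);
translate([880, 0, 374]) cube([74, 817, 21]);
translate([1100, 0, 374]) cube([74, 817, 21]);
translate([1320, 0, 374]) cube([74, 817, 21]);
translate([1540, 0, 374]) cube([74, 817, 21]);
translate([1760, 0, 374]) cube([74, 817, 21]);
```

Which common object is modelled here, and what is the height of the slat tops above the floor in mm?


A bed frame. The slat-top height is 395 mm.

Four posts, four rails, and a row of slats — a bed frame. Slats sit on the rails at z = 248 + 126 = 374; with slat thickness 21, the top is 395 mm.


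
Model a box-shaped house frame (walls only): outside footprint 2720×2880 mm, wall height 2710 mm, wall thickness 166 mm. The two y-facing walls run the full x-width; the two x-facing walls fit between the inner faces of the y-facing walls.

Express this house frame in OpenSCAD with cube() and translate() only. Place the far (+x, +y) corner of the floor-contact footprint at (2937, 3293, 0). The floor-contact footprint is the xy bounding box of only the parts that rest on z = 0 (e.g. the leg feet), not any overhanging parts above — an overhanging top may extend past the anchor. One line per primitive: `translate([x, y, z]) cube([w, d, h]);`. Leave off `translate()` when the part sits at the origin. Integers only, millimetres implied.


translate([217, 413, 0]) cube([2720, 166, 2710]);
translate([217, 3127, 0]) cube([2720, 166, 2710]);
translate([217, 579, 0]) cube([166, 2548, 2710]);
translate([2771, 579, 0]) cube([166, 2548, 2710]);


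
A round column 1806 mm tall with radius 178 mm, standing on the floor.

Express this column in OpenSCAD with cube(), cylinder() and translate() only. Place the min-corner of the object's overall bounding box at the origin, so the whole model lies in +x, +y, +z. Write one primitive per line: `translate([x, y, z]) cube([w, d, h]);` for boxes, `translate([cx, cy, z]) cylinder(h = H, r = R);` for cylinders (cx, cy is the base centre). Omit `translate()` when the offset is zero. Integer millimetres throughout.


translate([178, 178, 0]) cylinder(h = 1806, r = 178);


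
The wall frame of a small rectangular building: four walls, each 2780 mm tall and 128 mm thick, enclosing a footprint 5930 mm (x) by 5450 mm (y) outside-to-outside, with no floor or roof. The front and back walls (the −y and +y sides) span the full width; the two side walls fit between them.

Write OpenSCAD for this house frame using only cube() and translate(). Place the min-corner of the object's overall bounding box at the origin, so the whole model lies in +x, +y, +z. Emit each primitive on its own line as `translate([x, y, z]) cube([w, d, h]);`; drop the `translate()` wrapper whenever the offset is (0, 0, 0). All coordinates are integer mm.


cube([5930, 128, 2780]);
translate([0, 5322, 0]) cube([5930, 128, 2780]);
translate([0, 128, 0]) cube([128, 5194, 2780]);
translate([5802, 128, 0]) cube([128, 5194, 2780]);


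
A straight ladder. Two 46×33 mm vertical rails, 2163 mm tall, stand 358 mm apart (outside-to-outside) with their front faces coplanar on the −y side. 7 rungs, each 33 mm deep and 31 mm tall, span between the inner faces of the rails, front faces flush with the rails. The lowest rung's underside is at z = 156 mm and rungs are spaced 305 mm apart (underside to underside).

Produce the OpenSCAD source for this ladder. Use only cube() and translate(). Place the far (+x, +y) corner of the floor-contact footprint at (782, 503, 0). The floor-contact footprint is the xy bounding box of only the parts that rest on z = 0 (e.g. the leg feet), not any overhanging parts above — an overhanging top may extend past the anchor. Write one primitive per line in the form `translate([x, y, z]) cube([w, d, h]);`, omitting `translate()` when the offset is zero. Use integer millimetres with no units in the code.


// rung span = 358 - 2*46 = 266
// rung[k] z = 156 + k*305
translate([424, 470, 0]) cube([46, 33, 2163]);
translate([736, 470, 0]) cube([46, 33, 2163]);
translate([470, 470, 156]) cube([266, 33, 31]);
translate([470, 470, 461]) cube([266, 33, 31]);
translate([470, 470, 766]) cube([266, 33, 31]);
translate([470, 470, 1071]) cube([266, 33, 31]);
translate([470, 470, 1376]) cube([266, 33, 31]);
translate([470, 470, 1681]) cube([266, 33, 31]);
translate([470, 470, 1986]) cube([266, 33, 31]);


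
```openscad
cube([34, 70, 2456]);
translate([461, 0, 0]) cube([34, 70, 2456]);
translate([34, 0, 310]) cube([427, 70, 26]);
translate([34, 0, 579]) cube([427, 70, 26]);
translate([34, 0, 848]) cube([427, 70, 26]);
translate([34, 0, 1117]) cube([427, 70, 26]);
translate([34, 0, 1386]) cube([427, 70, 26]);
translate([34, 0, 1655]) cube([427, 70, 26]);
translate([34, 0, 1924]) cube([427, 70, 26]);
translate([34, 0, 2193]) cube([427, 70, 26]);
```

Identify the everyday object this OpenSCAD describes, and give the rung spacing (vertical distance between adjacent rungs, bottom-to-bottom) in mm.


A ladder. The rung spacing is 269 mm.

Two tall 34×70 posts with 8 short bars between them — a ladder. Adjacent rungs sit at z = 310 and z = 579, so the spacing is 579 − 310 = 269 mm.


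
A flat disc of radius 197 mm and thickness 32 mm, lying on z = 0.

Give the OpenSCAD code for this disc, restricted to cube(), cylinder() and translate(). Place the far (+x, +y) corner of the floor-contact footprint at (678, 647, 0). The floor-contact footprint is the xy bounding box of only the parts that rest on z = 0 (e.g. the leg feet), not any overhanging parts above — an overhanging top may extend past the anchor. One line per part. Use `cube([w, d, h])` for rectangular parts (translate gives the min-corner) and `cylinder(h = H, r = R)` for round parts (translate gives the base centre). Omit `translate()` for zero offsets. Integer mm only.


translate([481, 450, 0]) cylinder(h = 32, r = 197);


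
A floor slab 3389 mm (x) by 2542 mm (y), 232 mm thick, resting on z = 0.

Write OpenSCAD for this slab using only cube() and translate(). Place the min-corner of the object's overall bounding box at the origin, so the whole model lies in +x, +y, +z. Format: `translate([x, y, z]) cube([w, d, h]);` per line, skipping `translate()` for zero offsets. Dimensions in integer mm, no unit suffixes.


cube([3389, 2542, 232]);


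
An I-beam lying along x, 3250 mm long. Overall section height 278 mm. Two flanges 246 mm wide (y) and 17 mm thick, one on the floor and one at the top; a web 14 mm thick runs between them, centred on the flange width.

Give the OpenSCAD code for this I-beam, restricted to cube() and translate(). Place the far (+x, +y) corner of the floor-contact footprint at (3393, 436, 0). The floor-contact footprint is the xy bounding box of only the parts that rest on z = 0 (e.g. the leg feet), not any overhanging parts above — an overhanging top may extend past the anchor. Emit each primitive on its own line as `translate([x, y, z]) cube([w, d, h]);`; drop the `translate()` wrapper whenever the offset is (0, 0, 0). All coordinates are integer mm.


translate([143, 190, 0]) cube([3250, 246, 17]);
translate([143, 306, 17]) cube([3250, 14, 244]);
translate([143, 190, 261]) cube([3250, 246, 17]);


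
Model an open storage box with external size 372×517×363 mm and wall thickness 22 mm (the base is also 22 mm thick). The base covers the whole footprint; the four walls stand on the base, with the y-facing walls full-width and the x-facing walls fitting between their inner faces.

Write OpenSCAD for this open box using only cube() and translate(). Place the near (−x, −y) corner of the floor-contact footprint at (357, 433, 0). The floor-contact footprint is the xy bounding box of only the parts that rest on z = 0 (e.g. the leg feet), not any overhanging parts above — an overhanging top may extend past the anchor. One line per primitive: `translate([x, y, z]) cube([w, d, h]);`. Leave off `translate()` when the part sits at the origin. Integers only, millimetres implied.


translate([357, 433, 0]) cube([372, 517, 22]);
translate([357, 433, 22]) cube([372, 22, 341]);
translate([357, 928, 22]) cube([372, 22, 341]);
translate([357, 455, 22]) cube([22, 473, 341]);
translate([707, 455, 22]) cube([22, 473, 341]);


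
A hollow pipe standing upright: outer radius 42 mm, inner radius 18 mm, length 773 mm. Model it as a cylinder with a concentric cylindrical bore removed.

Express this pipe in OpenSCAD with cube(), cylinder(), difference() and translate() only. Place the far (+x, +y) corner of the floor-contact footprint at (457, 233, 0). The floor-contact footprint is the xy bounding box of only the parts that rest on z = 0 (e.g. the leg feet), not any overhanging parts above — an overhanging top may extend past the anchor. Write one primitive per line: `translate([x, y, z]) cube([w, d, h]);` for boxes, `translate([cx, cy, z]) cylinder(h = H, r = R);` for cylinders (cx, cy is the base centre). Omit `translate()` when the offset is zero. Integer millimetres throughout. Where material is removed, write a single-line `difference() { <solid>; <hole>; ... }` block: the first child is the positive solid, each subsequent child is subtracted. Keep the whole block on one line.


difference() { translate([415, 191, 0]) cylinder(h = 773, r = 42); translate([415, 191, 0]) cylinder(h = 773, r = 18); }


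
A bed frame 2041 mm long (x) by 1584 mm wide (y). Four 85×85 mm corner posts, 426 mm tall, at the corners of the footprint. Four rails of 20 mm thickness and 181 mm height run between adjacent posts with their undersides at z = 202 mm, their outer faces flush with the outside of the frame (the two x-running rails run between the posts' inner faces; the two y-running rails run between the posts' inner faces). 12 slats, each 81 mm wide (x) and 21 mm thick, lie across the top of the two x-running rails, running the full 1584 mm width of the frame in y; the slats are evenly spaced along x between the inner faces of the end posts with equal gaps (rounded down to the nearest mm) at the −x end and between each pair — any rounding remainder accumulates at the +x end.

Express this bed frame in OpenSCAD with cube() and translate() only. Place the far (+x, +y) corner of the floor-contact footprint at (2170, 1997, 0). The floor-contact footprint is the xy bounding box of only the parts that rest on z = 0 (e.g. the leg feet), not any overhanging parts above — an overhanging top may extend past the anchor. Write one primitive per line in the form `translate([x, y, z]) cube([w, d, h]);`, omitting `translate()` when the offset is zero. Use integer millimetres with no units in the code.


// slat z = rail_z + rail_h = 202 + 181 = 383
// slat gap = ⌊(1871 − 12·81) / 13⌋ = 69
translate([129, 413, 0]) cube([85, 85, 426]);
translate([129, 1912, 0]) cube([85, 85, 426]);
translate([2085, 413, 0]) cube([85, 85, 426]);
translate([2085, 1912, 0]) cube([85, 85, 426]);
translate([214, 413, 202]) cube([1871, 20, 181]);
translate([214, 1977, 202]) cube([1871, 20, 181]);
translate([129, 498, 202]) cube([20, 1414, 181]);
translate([2150, 498, 202]) cube([20, 1414, 181]);
translate([283, 413, 383]) cube([81, 1584, 21]);
translate([433, 413, 383]) cube([81, 1584, 21]);
translate([583, 413, 383]) cube([81, 1584, 21]);
translate([733, 413, 383]) cube([81, 1584, 21]);
translate([883, 413, 383]) cube([81, 1584, 21]);
translate([1033, 413, 383]) cube([81, 1584, 21]);
translate([1183, 413, 383]) cube([81, 1584, 21]);
translate([1333, 413, 383]) cube([81, 1584, 21]);
translate([1483, 413, 383]) cube([81, 1584, 21]);
translate([1633, 413, 383]) cube([81, 1584, 21]);
translate([1783, 413, 383]) cube([81, 1584, 21]);
translate([1933, 413, 383]) cube([81, 1584, 21]);


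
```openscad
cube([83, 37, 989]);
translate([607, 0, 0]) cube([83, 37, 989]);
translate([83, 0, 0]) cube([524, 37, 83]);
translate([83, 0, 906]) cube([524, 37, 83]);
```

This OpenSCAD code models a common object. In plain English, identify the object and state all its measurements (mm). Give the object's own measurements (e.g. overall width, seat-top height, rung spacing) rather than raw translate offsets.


A rectangular picture frame lying in the x–z plane (depth along y). The opening is 524 mm wide (x) by 823 mm tall (z), surrounded by a border 83 mm wide on all four sides. The frame is 37 mm deep and is made of two full-height vertical stiles with two horizontal rails fitted between them.


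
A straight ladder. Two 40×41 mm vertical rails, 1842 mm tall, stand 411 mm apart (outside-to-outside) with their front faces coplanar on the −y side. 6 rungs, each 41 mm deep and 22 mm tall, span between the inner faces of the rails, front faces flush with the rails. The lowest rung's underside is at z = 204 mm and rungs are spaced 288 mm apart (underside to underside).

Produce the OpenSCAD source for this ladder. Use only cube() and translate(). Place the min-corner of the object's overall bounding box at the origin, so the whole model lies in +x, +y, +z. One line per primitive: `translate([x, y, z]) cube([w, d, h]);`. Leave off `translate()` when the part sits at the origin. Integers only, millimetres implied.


// rung span = 411 - 2*40 = 331
// rung[k] z = 204 + k*288
cube([40, 41, 1842]);
translate([371, 0, 0]) cube([40, 41, 1842]);
translate([40, 0, 204]) cube([331, 41, 22]);
translate([40, 0, 492]) cube([331, 41, 22]);
translate([40, 0, 780]) cube([331, 41, 22]);
translate([40, 0, 1068]) cube([331, 41, 22]);
translate([40, 0, 1356]) cube([331, 41, 22]);
translate([40, 0, 1644]) cube([331, 41, 22]);


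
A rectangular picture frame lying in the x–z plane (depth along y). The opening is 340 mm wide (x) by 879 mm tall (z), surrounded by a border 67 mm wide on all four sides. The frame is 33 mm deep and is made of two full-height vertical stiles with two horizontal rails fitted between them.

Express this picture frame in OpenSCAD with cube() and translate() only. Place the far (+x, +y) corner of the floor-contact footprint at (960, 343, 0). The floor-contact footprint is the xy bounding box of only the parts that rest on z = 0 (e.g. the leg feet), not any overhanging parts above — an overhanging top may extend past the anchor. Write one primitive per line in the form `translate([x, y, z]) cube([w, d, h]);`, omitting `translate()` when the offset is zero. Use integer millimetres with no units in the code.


translate([486, 310, 0]) cube([67, 33, 1013]);
translate([893, 310, 0]) cube([67, 33, 1013]);
translate([553, 310, 0]) cube([340, 33, 67]);
translate([553, 310, 946]) cube([340, 33, 67]);


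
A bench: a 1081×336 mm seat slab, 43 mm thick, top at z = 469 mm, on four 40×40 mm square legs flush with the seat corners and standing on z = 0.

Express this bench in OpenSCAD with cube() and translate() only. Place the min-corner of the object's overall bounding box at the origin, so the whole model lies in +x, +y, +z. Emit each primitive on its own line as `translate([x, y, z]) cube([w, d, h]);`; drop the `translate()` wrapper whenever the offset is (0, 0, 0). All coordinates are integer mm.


translate([0, 0, 426]) cube([1081, 336, 43]);
cube([40, 40, 426]);
translate([0, 296, 0]) cube([40, 40, 426]);
translate([1041, 0, 0]) cube([40, 40, 426]);
translate([1041, 296, 0]) cube([40, 40, 426]);


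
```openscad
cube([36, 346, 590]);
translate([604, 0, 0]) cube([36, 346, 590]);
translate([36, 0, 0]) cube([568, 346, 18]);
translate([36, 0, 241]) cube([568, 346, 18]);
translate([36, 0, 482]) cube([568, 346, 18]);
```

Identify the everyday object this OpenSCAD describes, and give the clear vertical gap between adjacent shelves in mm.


A bookshelf. The clear shelf gap is 223 mm.

Two tall side panels with 3 horizontal boards between them — a bookshelf. The first two shelf undersides are at z = 0 and z = 241; with shelf thickness 18, the clear gap is 241 − 0 − 18 = 223 mm.


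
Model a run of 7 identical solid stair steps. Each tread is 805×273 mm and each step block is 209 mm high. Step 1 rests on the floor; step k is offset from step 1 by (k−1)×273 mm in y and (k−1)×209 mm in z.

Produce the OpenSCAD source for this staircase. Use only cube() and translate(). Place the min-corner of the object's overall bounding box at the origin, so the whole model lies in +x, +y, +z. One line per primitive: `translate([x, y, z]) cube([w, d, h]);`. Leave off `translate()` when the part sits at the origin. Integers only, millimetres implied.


cube([805, 273, 209]);
translate([0, 273, 209]) cube([805, 273, 209]);
translate([0, 546, 418]) cube([805, 273, 209]);
translate([0, 819, 627]) cube([805, 273, 209]);
translate([0, 1092, 836]) cube([805, 273, 209]);
translate([0, 1365, 1045]) cube([805, 273, 209]);
translate([0, 1638, 1254]) cube([805, 273, 209]);


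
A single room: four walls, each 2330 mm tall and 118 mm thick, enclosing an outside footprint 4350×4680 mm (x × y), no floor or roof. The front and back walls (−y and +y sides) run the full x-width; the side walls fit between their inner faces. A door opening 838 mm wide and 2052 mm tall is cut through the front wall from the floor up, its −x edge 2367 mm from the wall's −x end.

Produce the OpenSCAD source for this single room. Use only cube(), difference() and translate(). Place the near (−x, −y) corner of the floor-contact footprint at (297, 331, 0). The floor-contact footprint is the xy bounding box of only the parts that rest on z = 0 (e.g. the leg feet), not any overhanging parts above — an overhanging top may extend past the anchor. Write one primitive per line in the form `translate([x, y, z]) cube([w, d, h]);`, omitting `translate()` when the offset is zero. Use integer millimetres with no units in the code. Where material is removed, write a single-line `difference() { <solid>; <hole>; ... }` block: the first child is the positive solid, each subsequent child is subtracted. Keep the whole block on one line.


difference() { translate([297, 331, 0]) cube([4350, 118, 2330]); translate([2664, 331, 0]) cube([838, 118, 2052]); }
translate([297, 4893, 0]) cube([4350, 118, 2330]);
translate([297, 449, 0]) cube([118, 4444, 2330]);
translate([4529, 449, 0]) cube([118, 4444, 2330]);


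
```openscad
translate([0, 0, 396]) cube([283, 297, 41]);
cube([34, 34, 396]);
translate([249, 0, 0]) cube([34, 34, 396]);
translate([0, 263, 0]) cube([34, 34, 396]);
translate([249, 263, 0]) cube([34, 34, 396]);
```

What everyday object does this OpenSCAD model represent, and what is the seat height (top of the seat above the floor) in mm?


A stool. The seat height is 437 mm.

A 283×297×41 slab at z = 396 on four corner posts — a stool. The seat top is 396 + 41 = 437 mm.


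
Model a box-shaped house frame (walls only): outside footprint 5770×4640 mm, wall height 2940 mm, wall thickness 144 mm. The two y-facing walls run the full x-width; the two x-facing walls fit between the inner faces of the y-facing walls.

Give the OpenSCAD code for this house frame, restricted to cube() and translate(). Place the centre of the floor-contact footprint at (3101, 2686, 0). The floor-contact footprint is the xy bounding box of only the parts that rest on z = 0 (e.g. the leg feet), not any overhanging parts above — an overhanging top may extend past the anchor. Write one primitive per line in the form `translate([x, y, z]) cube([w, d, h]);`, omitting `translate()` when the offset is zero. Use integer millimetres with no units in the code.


translate([216, 366, 0]) cube([5770, 144, 2940]);
translate([216, 4862, 0]) cube([5770, 144, 2940]);
translate([216, 510, 0]) cube([144, 4352, 2940]);
translate([5842, 510, 0]) cube([144, 4352, 2940]);


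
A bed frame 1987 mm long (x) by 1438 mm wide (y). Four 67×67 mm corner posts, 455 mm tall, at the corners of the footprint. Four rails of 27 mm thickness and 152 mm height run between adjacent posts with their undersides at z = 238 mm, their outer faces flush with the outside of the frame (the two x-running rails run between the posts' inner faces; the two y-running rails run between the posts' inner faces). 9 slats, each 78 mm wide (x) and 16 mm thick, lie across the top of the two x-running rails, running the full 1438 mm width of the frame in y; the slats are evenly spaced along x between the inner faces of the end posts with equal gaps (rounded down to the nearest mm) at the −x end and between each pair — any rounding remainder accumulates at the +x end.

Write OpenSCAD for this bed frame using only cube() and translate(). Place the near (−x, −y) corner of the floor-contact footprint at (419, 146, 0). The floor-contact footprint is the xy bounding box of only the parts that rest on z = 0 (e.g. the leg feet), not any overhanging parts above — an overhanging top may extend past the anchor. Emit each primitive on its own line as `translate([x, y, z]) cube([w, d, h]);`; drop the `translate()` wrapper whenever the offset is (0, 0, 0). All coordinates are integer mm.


// slat z = rail_z + rail_h = 238 + 152 = 390
// slat gap = ⌊(1853 − 9·78) / 10⌋ = 115
translate([419, 146, 0]) cube([67, 67, 455]);
translate([419, 1517, 0]) cube([67, 67, 455]);
translate([2339, 146, 0]) cube([67, 67, 455]);
translate([2339, 1517, 0]) cube([67, 67, 455]);
translate([486, 146, 238]) cube([1853, 27, 152]);
translate([486, 1557, 238]) cube([1853, 27, 152]);
translate([419, 213, 238]) cube([27, 1304, 152]);
translate([2379, 213, 238]) cube([27, 1304, 152]);
translate([601, 146, 390]) cube([78, 1438, 16]);
translate([794, 146, 390]) cube([78, 1438, 16]);
translate([987, 146, 390]) cube([78, 1438, 16]);
translate([1180, 146, 390]) cube([78, 1438, 16]);
translate([1373, 146, 390]) cube([78, 1438, 16]);
translate([1566, 146, 390]) cube([78, 1438, 16]);
translate([1759, 146, 390]) cube([78, 1438, 16]);
translate([1952, 146, 390]) cube([78, 1438, 16]);
translate([2145, 146, 390]) cube([78, 1438, 16]);


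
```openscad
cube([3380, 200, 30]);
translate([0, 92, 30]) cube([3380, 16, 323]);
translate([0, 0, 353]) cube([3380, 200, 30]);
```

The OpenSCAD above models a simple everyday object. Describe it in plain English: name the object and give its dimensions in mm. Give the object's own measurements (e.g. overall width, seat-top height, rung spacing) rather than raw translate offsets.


An I-beam lying along x, 3380 mm long. Overall section height 383 mm. Two flanges 200 mm wide (y) and 30 mm thick, one on the floor and one at the top; a web 16 mm thick runs between them, centred on the flange width.


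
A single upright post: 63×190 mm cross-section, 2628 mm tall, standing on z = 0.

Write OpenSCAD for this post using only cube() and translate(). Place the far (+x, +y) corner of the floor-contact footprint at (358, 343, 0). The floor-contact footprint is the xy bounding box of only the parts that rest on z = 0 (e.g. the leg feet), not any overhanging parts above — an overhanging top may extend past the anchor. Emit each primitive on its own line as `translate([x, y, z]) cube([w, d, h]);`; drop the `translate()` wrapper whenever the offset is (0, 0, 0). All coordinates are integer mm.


translate([295, 153, 0]) cube([63, 190, 2628]);


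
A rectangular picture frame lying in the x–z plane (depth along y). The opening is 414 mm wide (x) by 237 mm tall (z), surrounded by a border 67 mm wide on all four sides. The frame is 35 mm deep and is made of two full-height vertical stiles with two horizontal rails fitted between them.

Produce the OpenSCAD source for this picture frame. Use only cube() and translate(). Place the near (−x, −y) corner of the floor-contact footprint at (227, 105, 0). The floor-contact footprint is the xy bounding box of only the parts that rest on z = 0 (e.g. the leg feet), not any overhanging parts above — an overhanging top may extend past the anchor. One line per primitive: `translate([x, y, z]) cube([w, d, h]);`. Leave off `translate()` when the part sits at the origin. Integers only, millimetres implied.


translate([227, 105, 0]) cube([67, 35, 371]);
translate([708, 105, 0]) cube([67, 35, 371]);
translate([294, 105, 0]) cube([414, 35, 67]);
translate([294, 105, 304]) cube([414, 35, 67]);
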